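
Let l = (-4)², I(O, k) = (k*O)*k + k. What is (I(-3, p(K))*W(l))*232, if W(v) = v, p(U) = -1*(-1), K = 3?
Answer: -7424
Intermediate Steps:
p(U) = 1
I(O, k) = k + O*k² (I(O, k) = (O*k)*k + k = O*k² + k = k + O*k²)
l = 16
(I(-3, p(K))*W(l))*232 = ((1*(1 - 3*1))*16)*232 = ((1*(1 - 3))*16)*232 = ((1*(-2))*16)*232 = -2*16*232 = -32*232 = -7424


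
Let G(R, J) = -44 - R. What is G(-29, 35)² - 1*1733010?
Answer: -1732785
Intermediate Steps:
G(-29, 35)² - 1*1733010 = (-44 - 1*(-29))² - 1*1733010 = (-44 + 29)² - 1733010 = (-15)² - 1733010 = 225 - 1733010 = -1732785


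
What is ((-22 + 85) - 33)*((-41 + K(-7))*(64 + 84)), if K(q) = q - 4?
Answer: -230880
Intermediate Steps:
K(q) = -4 + q
((-22 + 85) - 33)*((-41 + K(-7))*(64 + 84)) = ((-22 + 85) - 33)*((-41 + (-4 - 7))*(64 + 84)) = (63 - 33)*((-41 - 11)*148) = 30*(-52*148) = 30*(-7696) = -230880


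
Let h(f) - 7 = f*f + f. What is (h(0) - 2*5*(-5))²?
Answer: 3249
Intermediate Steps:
h(f) = 7 + f + f² (h(f) = 7 + (f*f + f) = 7 + (f² + f) = 7 + (f + f²) = 7 + f + f²)
(h(0) - 2*5*(-5))² = ((7 + 0 + 0²) - 2*5*(-5))² = ((7 + 0 + 0) - 10*(-5))² = (7 + 50)² = 57² = 3249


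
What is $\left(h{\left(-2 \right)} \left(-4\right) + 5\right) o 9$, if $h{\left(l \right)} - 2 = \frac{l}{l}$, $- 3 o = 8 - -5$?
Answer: $273$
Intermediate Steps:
$o = - \frac{13}{3}$ ($o = - \frac{8 - -5}{3} = - \frac{8 + 5}{3} = \left(- \frac{1}{3}\right) 13 = - \frac{13}{3} \approx -4.3333$)
$h{\left(l \right)} = 3$ ($h{\left(l \right)} = 2 + \frac{l}{l} = 2 + 1 = 3$)
$\left(h{\left(-2 \right)} \left(-4\right) + 5\right) o 9 = \left(3 \left(-4\right) + 5\right) \left(- \frac{13}{3}\right) 9 = \left(-12 + 5\right) \left(- \frac{13}{3}\right) 9 = \left(-7\right) \left(- \frac{13}{3}\right) 9 = \frac{91}{3} \cdot 9 = 273$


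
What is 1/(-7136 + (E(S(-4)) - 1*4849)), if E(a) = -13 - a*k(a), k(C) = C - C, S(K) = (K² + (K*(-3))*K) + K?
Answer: -1/11998 ≈ -8.3347e-5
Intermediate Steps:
S(K) = K - 2*K² (S(K) = (K² + (-3*K)*K) + K = (K² - 3*K²) + K = -2*K² + K = K - 2*K²)
k(C) = 0
E(a) = -13 (E(a) = -13 - a*0 = -13 - 1*0 = -13 + 0 = -13)
1/(-7136 + (E(S(-4)) - 1*4849)) = 1/(-7136 + (-13 - 1*4849)) = 1/(-7136 + (-13 - 4849)) = 1/(-7136 - 4862) = 1/(-11998) = -1/11998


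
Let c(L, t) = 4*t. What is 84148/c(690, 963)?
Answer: 21037/963 ≈ 21.845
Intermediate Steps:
84148/c(690, 963) = 84148/((4*963)) = 84148/3852 = 84148*(1/3852) = 21037/963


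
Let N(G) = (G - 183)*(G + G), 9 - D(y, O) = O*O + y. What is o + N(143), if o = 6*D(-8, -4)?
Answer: -11434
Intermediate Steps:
D(y, O) = 9 - y - O² (D(y, O) = 9 - (O*O + y) = 9 - (O² + y) = 9 - (y + O²) = 9 + (-y - O²) = 9 - y - O²)
N(G) = 2*G*(-183 + G) (N(G) = (-183 + G)*(2*G) = 2*G*(-183 + G))
o = 6 (o = 6*(9 - 1*(-8) - 1*(-4)²) = 6*(9 + 8 - 1*16) = 6*(9 + 8 - 16) = 6*1 = 6)
o + N(143) = 6 + 2*143*(-183 + 143) = 6 + 2*143*(-40) = 6 - 11440 = -11434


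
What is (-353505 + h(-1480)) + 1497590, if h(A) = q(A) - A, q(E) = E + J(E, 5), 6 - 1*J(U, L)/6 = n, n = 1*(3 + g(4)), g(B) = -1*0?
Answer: 1144103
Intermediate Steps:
g(B) = 0
n = 3 (n = 1*(3 + 0) = 1*3 = 3)
J(U, L) = 18 (J(U, L) = 36 - 6*3 = 36 - 18 = 18)
q(E) = 18 + E (q(E) = E + 18 = 18 + E)
h(A) = 18 (h(A) = (18 + A) - A = 18)
(-353505 + h(-1480)) + 1497590 = (-353505 + 18) + 1497590 = -353487 + 1497590 = 1144103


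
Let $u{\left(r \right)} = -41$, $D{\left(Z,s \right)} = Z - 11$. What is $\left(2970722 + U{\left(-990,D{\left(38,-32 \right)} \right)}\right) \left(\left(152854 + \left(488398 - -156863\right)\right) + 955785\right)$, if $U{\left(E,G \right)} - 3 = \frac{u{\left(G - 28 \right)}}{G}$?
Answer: $\frac{140679501682600}{27} \approx 5.2103 \cdot 10^{12}$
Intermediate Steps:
$D{\left(Z,s \right)} = -11 + Z$
$U{\left(E,G \right)} = 3 - \frac{41}{G}$
$\left(2970722 + U{\left(-990,D{\left(38,-32 \right)} \right)}\right) \left(\left(152854 + \left(488398 - -156863\right)\right) + 955785\right) = \left(2970722 + \left(3 - \frac{41}{-11 + 38}\right)\right) \left(\left(152854 + \left(488398 - -156863\right)\right) + 955785\right) = \left(2970722 + \left(3 - \frac{41}{27}\right)\right) \left(\left(152854 + \left(488398 + 156863\right)\right) + 955785\right) = \left(2970722 + \left(3 - \frac{41}{27}\right)\right) \left(\left(152854 + 645261\right) + 955785\right) = \left(2970722 + \left(3 - \frac{41}{27}\right)\right) \left(798115 + 955785\right) = \left(2970722 + \frac{40}{27}\right) 1753900 = \frac{80209534}{27} \cdot 1753900 = \frac{140679501682600}{27}$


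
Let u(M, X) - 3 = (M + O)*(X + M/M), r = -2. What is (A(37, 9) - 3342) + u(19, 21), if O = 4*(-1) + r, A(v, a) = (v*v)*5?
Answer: 3792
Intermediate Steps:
A(v, a) = 5*v² (A(v, a) = v²*5 = 5*v²)
O = -6 (O = 4*(-1) - 2 = -4 - 2 = -6)
u(M, X) = 3 + (1 + X)*(-6 + M) (u(M, X) = 3 + (M - 6)*(X + M/M) = 3 + (-6 + M)*(X + 1) = 3 + (-6 + M)*(1 + X) = 3 + (1 + X)*(-6 + M))
(A(37, 9) - 3342) + u(19, 21) = (5*37² - 3342) + (-3 + 19 - 6*21 + 19*21) = (5*1369 - 3342) + (-3 + 19 - 126 + 399) = (6845 - 3342) + 289 = 3503 + 289 = 3792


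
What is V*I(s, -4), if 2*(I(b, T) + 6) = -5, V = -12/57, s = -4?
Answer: 34/19 ≈ 1.7895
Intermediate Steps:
V = -4/19 (V = -12*1/57 = -4/19 ≈ -0.21053)
I(b, T) = -17/2 (I(b, T) = -6 + (½)*(-5) = -6 - 5/2 = -17/2)
V*I(s, -4) = -4/19*(-17/2) = 34/19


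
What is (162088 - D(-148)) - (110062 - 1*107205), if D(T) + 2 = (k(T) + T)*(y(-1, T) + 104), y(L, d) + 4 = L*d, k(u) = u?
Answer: 232641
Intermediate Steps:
y(L, d) = -4 + L*d
D(T) = -2 + 2*T*(100 - T) (D(T) = -2 + (T + T)*((-4 - T) + 104) = -2 + (2*T)*(100 - T) = -2 + 2*T*(100 - T))
(162088 - D(-148)) - (110062 - 1*107205) = (162088 - (-2 - 2*(-148)² + 200*(-148))) - (110062 - 1*107205) = (162088 - (-2 - 2*21904 - 29600)) - (110062 - 107205) = (162088 - (-2 - 43808 - 29600)) - 1*2857 = (162088 - 1*(-73410)) - 2857 = (162088 + 73410) - 2857 = 235498 - 2857 = 232641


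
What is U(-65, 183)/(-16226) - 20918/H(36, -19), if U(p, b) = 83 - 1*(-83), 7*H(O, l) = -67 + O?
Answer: 1187951565/251503 ≈ 4723.4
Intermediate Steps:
H(O, l) = -67/7 + O/7 (H(O, l) = (-67 + O)/7 = -67/7 + O/7)
U(p, b) = 166 (U(p, b) = 83 + 83 = 166)
U(-65, 183)/(-16226) - 20918/H(36, -19) = 166/(-16226) - 20918/(-67/7 + (⅐)*36) = 166*(-1/16226) - 20918/(-67/7 + 36/7) = -83/8113 - 20918/(-31/7) = -83/8113 - 20918*(-7/31) = -83/8113 + 146426/31 = 1187951565/251503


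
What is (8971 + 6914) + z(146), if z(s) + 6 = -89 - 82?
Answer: 15708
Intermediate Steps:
z(s) = -177 (z(s) = -6 + (-89 - 82) = -6 - 171 = -177)
(8971 + 6914) + z(146) = (8971 + 6914) - 177 = 15885 - 177 = 15708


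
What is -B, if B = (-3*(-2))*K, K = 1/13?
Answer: -6/13 ≈ -0.46154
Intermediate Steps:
K = 1/13 ≈ 0.076923
B = 6/13 (B = -3*(-2)*(1/13) = 6*(1/13) = 6/13 ≈ 0.46154)
-B = -1*6/13 = -6/13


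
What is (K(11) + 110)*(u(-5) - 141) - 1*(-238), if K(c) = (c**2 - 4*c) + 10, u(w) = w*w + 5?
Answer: -21629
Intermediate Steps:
u(w) = 5 + w**2 (u(w) = w**2 + 5 = 5 + w**2)
K(c) = 10 + c**2 - 4*c
(K(11) + 110)*(u(-5) - 141) - 1*(-238) = ((10 + 11**2 - 4*11) + 110)*((5 + (-5)**2) - 141) - 1*(-238) = ((10 + 121 - 44) + 110)*((5 + 25) - 141) + 238 = (87 + 110)*(30 - 141) + 238 = 197*(-111) + 238 = -21867 + 238 = -21629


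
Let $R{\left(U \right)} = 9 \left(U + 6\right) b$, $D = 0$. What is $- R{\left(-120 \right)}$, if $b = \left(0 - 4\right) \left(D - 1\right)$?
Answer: $4104$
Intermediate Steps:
$b = 4$ ($b = \left(0 - 4\right) \left(0 - 1\right) = \left(-4\right) \left(-1\right) = 4$)
$R{\left(U \right)} = 216 + 36 U$ ($R{\left(U \right)} = 9 \left(U + 6\right) 4 = 9 \left(6 + U\right) 4 = \left(54 + 9 U\right) 4 = 216 + 36 U$)
$- R{\left(-120 \right)} = - (216 + 36 \left(-120\right)) = - (216 - 4320) = \left(-1\right) \left(-4104\right) = 4104$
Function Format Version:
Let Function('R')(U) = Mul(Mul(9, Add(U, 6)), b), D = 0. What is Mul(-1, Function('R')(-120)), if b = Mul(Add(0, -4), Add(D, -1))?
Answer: 4104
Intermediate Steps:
b = 4 (b = Mul(Add(0, -4), Add(0, -1)) = Mul(-4, -1) = 4)
Function('R')(U) = Add(216, Mul(36, U)) (Function('R')(U) = Mul(Mul(9, Add(U, 6)), 4) = Mul(Mul(9, Add(6, U)), 4) = Mul(Add(54, Mul(9, U)), 4) = Add(216, Mul(36, U)))
Mul(-1, Function('R')(-120)) = Mul(-1, Add(216, Mul(36, -120))) = Mul(-1, Add(216, -4320)) = Mul(-1, -4104) = 4104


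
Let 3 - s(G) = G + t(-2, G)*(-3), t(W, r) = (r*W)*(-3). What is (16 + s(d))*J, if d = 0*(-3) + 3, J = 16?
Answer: 1120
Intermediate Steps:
t(W, r) = -3*W*r (t(W, r) = (W*r)*(-3) = -3*W*r)
d = 3 (d = 0 + 3 = 3)
s(G) = 3 + 17*G (s(G) = 3 - (G - 3*(-2)*G*(-3)) = 3 - (G + (6*G)*(-3)) = 3 - (G - 18*G) = 3 - (-17)*G = 3 + 17*G)
(16 + s(d))*J = (16 + (3 + 17*3))*16 = (16 + (3 + 51))*16 = (16 + 54)*16 = 70*16 = 1120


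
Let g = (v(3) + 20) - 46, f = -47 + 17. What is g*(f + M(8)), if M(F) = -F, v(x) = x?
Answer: 874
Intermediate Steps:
f = -30
g = -23 (g = (3 + 20) - 46 = 23 - 46 = -23)
g*(f + M(8)) = -23*(-30 - 1*8) = -23*(-30 - 8) = -23*(-38) = 874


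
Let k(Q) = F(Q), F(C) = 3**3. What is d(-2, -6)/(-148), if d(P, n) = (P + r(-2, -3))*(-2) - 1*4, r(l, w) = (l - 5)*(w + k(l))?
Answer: -84/37 ≈ -2.2703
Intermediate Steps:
F(C) = 27
k(Q) = 27
r(l, w) = (-5 + l)*(27 + w) (r(l, w) = (l - 5)*(w + 27) = (-5 + l)*(27 + w))
d(P, n) = 332 - 2*P (d(P, n) = (P + (-135 - 5*(-3) + 27*(-2) - 2*(-3)))*(-2) - 1*4 = (P + (-135 + 15 - 54 + 6))*(-2) - 4 = (P - 168)*(-2) - 4 = (-168 + P)*(-2) - 4 = (336 - 2*P) - 4 = 332 - 2*P)
d(-2, -6)/(-148) = (332 - 2*(-2))/(-148) = -(332 + 4)/148 = -1/148*336 = -84/37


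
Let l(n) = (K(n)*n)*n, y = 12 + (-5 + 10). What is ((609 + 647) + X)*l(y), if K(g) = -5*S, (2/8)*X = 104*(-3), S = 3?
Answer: -34680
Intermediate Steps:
X = -1248 (X = 4*(104*(-3)) = 4*(-312) = -1248)
y = 17 (y = 12 + 5 = 17)
K(g) = -15 (K(g) = -5*3 = -15)
l(n) = -15*n² (l(n) = (-15*n)*n = -15*n²)
((609 + 647) + X)*l(y) = ((609 + 647) - 1248)*(-15*17²) = (1256 - 1248)*(-15*289) = 8*(-4335) = -34680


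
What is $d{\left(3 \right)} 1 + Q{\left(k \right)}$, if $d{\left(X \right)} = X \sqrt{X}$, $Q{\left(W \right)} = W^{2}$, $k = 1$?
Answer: $1 + 3 \sqrt{3} \approx 6.1962$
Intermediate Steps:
$d{\left(X \right)} = X^{\frac{3}{2}}$
$d{\left(3 \right)} 1 + Q{\left(k \right)} = 3^{\frac{3}{2}} \cdot 1 + 1^{2} = 3 \sqrt{3} \cdot 1 + 1 = 3 \sqrt{3} + 1 = 1 + 3 \sqrt{3}$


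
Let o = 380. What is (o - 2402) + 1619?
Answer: -403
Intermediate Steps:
(o - 2402) + 1619 = (380 - 2402) + 1619 = -2022 + 1619 = -403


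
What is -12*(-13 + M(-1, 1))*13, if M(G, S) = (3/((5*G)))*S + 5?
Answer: 6708/5 ≈ 1341.6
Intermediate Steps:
M(G, S) = 5 + 3*S/(5*G) (M(G, S) = (3*(1/(5*G)))*S + 5 = (3/(5*G))*S + 5 = 3*S/(5*G) + 5 = 5 + 3*S/(5*G))
-12*(-13 + M(-1, 1))*13 = -12*(-13 + (5 + (⅗)*1/(-1)))*13 = -12*(-13 + (5 + (⅗)*1*(-1)))*13 = -12*(-13 + (5 - ⅗))*13 = -12*(-13 + 22/5)*13 = -12*(-43/5)*13 = (516/5)*13 = 6708/5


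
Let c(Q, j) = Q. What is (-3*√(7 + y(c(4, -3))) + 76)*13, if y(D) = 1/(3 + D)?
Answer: 988 - 195*√14/7 ≈ 883.77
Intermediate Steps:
(-3*√(7 + y(c(4, -3))) + 76)*13 = (-3*√(7 + 1/(3 + 4)) + 76)*13 = (-3*√(7 + 1/7) + 76)*13 = (-3*√(7 + ⅐) + 76)*13 = (-15*√14/7 + 76)*13 = (76 - 15*√14/7)*13 = 988 - 195*√14/7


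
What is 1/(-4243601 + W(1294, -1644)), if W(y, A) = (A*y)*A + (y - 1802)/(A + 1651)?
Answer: 7/24451676973 ≈ 2.8628e-10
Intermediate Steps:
W(y, A) = y*A² + (-1802 + y)/(1651 + A)
1/(-4243601 + W(1294, -1644)) = 1/(-4243601 + (-1802 + 1294 + 1294*(-1644)³ + 1651*1294*(-1644)²)/(1651 - 1644)) = 1/(-4243601 + (-1802 + 1294 + 1294*(-4443297984) + 1651*1294*2702736)/7) = 1/(-4243601 + (-1802 + 1294 - 5749627591296 + 5774108973984)/7) = 1/(-4243601 + (⅐)*24481382180) = 1/(-4243601 + 24481382180/7) = 1/(24451676973/7) = 7/24451676973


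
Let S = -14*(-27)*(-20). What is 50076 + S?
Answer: 42516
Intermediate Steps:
S = -7560 (S = 378*(-20) = -7560)
50076 + S = 50076 - 7560 = 42516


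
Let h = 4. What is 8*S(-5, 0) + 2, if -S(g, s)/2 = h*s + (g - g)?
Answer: 2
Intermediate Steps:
S(g, s) = -8*s (S(g, s) = -2*(4*s + (g - g)) = -2*(4*s + 0) = -8*s)
8*S(-5, 0) + 2 = 8*(-8*0) + 2 = 8*0 + 2 = 0 + 2 = 2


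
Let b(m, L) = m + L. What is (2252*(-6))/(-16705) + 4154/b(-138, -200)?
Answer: -2493289/217165 ≈ -11.481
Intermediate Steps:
b(m, L) = L + m
(2252*(-6))/(-16705) + 4154/b(-138, -200) = (2252*(-6))/(-16705) + 4154/(-200 - 138) = -13512*(-1/16705) + 4154/(-338) = 13512/16705 + 4154*(-1/338) = 13512/16705 - 2077/169 = -2493289/217165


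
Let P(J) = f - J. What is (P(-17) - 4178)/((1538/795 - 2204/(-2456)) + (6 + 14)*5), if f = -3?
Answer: -2032573320/50195377 ≈ -40.493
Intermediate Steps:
P(J) = -3 - J
(P(-17) - 4178)/((1538/795 - 2204/(-2456)) + (6 + 14)*5) = ((-3 - 1*(-17)) - 4178)/((1538/795 - 2204/(-2456)) + (6 + 14)*5) = ((-3 + 17) - 4178)/((1538*(1/795) - 2204*(-1/2456)) + 20*5) = (14 - 4178)/((1538/795 + 551/614) + 100) = -4164/(1382377/488130 + 100) = -4164/50195377/488130 = -4164*488130/50195377 = -2032573320/50195377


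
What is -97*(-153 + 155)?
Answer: -194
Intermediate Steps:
-97*(-153 + 155) = -97*2 = -194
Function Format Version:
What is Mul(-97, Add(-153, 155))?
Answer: -194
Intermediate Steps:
Mul(-97, Add(-153, 155)) = Mul(-97, 2) = -194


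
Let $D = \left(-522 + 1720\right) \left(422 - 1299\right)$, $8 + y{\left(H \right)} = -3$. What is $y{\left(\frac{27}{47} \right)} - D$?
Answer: $1050635$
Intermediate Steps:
$y{\left(H \right)} = -11$ ($y{\left(H \right)} = -8 - 3 = -11$)
$D = -1050646$ ($D = 1198 \left(-877\right) = -1050646$)
$y{\left(\frac{27}{47} \right)} - D = -11 - -1050646 = -11 + 1050646 = 1050635$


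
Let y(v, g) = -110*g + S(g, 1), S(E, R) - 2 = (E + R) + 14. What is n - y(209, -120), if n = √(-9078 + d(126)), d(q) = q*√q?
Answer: -13097 + I*√(9078 - 378*√14) ≈ -13097.0 + 87.542*I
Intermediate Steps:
S(E, R) = 16 + E + R (S(E, R) = 2 + ((E + R) + 14) = 2 + (14 + E + R) = 16 + E + R)
d(q) = q^(3/2)
y(v, g) = 17 - 109*g (y(v, g) = -110*g + (16 + g + 1) = -110*g + (17 + g) = 17 - 109*g)
n = √(-9078 + 378*√14) (n = √(-9078 + 126^(3/2)) = √(-9078 + 378*√14) ≈ 87.542*I)
n - y(209, -120) = √(-9078 + 378*√14) - (17 - 109*(-120)) = √(-9078 + 378*√14) - (17 + 13080) = √(-9078 + 378*√14) - 1*13097 = √(-9078 + 378*√14) - 13097 = -13097 + √(-9078 + 378*√14)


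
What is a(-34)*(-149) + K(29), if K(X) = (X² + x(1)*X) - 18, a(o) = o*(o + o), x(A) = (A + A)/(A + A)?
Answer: -343636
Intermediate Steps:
x(A) = 1 (x(A) = (2*A)/((2*A)) = (2*A)*(1/(2*A)) = 1)
a(o) = 2*o² (a(o) = o*(2*o) = 2*o²)
K(X) = -18 + X + X² (K(X) = (X² + 1*X) - 18 = (X² + X) - 18 = (X + X²) - 18 = -18 + X + X²)
a(-34)*(-149) + K(29) = (2*(-34)²)*(-149) + (-18 + 29 + 29²) = (2*1156)*(-149) + (-18 + 29 + 841) = 2312*(-149) + 852 = -344488 + 852 = -343636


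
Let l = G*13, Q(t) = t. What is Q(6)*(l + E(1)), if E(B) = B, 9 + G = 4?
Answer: -384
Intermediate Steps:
G = -5 (G = -9 + 4 = -5)
l = -65 (l = -5*13 = -65)
Q(6)*(l + E(1)) = 6*(-65 + 1) = 6*(-64) = -384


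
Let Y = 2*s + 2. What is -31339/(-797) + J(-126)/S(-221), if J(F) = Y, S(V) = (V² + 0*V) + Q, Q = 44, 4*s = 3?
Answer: 3064019609/77922690 ≈ 39.321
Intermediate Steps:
s = ¾ (s = (¼)*3 = ¾ ≈ 0.75000)
Y = 7/2 (Y = 2*(¾) + 2 = 3/2 + 2 = 7/2 ≈ 3.5000)
S(V) = 44 + V² (S(V) = (V² + 0*V) + 44 = (V² + 0) + 44 = V² + 44 = 44 + V²)
J(F) = 7/2
-31339/(-797) + J(-126)/S(-221) = -31339/(-797) + 7/(2*(44 + (-221)²)) = -31339*(-1/797) + 7/(2*(44 + 48841)) = 31339/797 + (7/2)/48885 = 31339/797 + (7/2)*(1/48885) = 31339/797 + 7/97770 = 3064019609/77922690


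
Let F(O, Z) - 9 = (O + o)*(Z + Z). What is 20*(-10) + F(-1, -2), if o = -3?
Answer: -175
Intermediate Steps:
F(O, Z) = 9 + 2*Z*(-3 + O) (F(O, Z) = 9 + (O - 3)*(Z + Z) = 9 + (-3 + O)*(2*Z) = 9 + 2*Z*(-3 + O))
20*(-10) + F(-1, -2) = 20*(-10) + (9 - 6*(-2) + 2*(-1)*(-2)) = -200 + (9 + 12 + 4) = -200 + 25 = -175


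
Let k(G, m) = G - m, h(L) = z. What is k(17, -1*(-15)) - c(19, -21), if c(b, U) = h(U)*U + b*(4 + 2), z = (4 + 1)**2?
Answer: 413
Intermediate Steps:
z = 25 (z = 5**2 = 25)
h(L) = 25
c(b, U) = 6*b + 25*U (c(b, U) = 25*U + b*(4 + 2) = 25*U + b*6 = 25*U + 6*b = 6*b + 25*U)
k(17, -1*(-15)) - c(19, -21) = (17 - (-1)*(-15)) - (6*19 + 25*(-21)) = (17 - 1*15) - (114 - 525) = (17 - 15) - 1*(-411) = 2 + 411 = 413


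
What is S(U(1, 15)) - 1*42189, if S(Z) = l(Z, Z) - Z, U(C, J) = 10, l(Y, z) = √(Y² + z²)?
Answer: -42199 + 10*√2 ≈ -42185.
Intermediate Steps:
S(Z) = -Z + √2*√(Z²) (S(Z) = √(Z² + Z²) - Z = √(2*Z²) - Z = √2*√(Z²) - Z = -Z + √2*√(Z²))
S(U(1, 15)) - 1*42189 = (-1*10 + √2*√(10²)) - 1*42189 = (-10 + √2*√100) - 42189 = (-10 + √2*10) - 42189 = (-10 + 10*√2) - 42189 = -42199 + 10*√2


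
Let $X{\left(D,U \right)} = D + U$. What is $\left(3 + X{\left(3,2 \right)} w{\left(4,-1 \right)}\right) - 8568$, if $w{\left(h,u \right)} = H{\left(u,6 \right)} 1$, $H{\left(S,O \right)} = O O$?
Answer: $-8385$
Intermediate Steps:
$H{\left(S,O \right)} = O^{2}$
$w{\left(h,u \right)} = 36$ ($w{\left(h,u \right)} = 6^{2} \cdot 1 = 36 \cdot 1 = 36$)
$\left(3 + X{\left(3,2 \right)} w{\left(4,-1 \right)}\right) - 8568 = \left(3 + \left(3 + 2\right) 36\right) - 8568 = \left(3 + 5 \cdot 36\right) - 8568 = \left(3 + 180\right) - 8568 = 183 - 8568 = -8385$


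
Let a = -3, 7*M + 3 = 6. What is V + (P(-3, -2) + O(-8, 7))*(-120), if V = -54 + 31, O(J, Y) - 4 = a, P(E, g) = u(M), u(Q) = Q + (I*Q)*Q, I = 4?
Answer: -13847/49 ≈ -282.59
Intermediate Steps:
M = 3/7 (M = -3/7 + (1/7)*6 = -3/7 + 6/7 = 3/7 ≈ 0.42857)
u(Q) = Q + 4*Q**2 (u(Q) = Q + (4*Q)*Q = Q + 4*Q**2)
P(E, g) = 57/49 (P(E, g) = 3*(1 + 4*(3/7))/7 = 3*(1 + 12/7)/7 = (3/7)*(19/7) = 57/49)
O(J, Y) = 1 (O(J, Y) = 4 - 3 = 1)
V = -23
V + (P(-3, -2) + O(-8, 7))*(-120) = -23 + (57/49 + 1)*(-120) = -23 + (106/49)*(-120) = -23 - 12720/49 = -13847/49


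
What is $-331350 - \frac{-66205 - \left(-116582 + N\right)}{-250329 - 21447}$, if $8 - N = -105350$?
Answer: $- \frac{201460923}{608} \approx -3.3135 \cdot 10^{5}$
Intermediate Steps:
$N = 105358$ ($N = 8 - -105350 = 8 + 105350 = 105358$)
$-331350 - \frac{-66205 - \left(-116582 + N\right)}{-250329 - 21447} = -331350 - \frac{-66205 + \left(116582 - 105358\right)}{-250329 - 21447} = -331350 - \frac{-66205 + \left(116582 - 105358\right)}{-271776} = -331350 - \left(-66205 + 11224\right) \left(- \frac{1}{271776}\right) = -331350 - \left(-54981\right) \left(- \frac{1}{271776}\right) = -331350 - \frac{123}{608} = - \frac{201460923}{608}$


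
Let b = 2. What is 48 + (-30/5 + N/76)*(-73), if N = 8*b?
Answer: 8942/19 ≈ 470.63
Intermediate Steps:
N = 16 (N = 8*2 = 16)
48 + (-30/5 + N/76)*(-73) = 48 + (-30/5 + 16/76)*(-73) = 48 + (-30*1/5 + 16*(1/76))*(-73) = 48 + (-6 + 4/19)*(-73) = 48 - 110/19*(-73) = 48 + 8030/19 = 8942/19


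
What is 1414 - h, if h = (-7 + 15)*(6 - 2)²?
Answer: 1286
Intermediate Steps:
h = 128 (h = 8*4² = 8*16 = 128)
1414 - h = 1414 - 1*128 = 1414 - 128 = 1286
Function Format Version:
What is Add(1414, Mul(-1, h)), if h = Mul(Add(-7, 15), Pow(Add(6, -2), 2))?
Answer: 1286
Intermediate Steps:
h = 128 (h = Mul(8, Pow(4, 2)) = Mul(8, 16) = 128)
Add(1414, Mul(-1, h)) = Add(1414, Mul(-1, 128)) = Add(1414, -128) = 1286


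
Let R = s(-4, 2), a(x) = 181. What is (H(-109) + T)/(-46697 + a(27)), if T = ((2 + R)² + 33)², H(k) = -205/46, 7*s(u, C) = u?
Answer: -135119889/5137506136 ≈ -0.026301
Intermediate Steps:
s(u, C) = u/7
H(k) = -205/46 (H(k) = -205*1/46 = -205/46)
R = -4/7 (R = (⅐)*(-4) = -4/7 ≈ -0.57143)
T = 2948089/2401 (T = ((2 - 4/7)² + 33)² = ((10/7)² + 33)² = (100/49 + 33)² = (1717/49)² = 2948089/2401 ≈ 1227.9)
(H(-109) + T)/(-46697 + a(27)) = (-205/46 + 2948089/2401)/(-46697 + 181) = (135119889/110446)/(-46516) = (135119889/110446)*(-1/46516) = -135119889/5137506136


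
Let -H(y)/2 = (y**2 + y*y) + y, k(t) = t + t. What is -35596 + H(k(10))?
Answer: -37236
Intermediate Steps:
k(t) = 2*t
H(y) = -4*y**2 - 2*y (H(y) = -2*((y**2 + y*y) + y) = -2*((y**2 + y**2) + y) = -2*(2*y**2 + y) = -2*(y + 2*y**2) = -4*y**2 - 2*y)
-35596 + H(k(10)) = -35596 - 2*2*10*(1 + 2*(2*10)) = -35596 - 2*20*(1 + 2*20) = -35596 - 2*20*(1 + 40) = -35596 - 2*20*41 = -35596 - 1640 = -37236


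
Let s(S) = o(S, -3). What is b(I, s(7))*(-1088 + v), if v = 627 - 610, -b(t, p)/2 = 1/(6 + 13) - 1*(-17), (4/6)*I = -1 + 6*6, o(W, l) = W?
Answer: 694008/19 ≈ 36527.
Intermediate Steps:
s(S) = S
I = 105/2 (I = 3*(-1 + 6*6)/2 = 3*(-1 + 36)/2 = (3/2)*35 = 105/2 ≈ 52.500)
b(t, p) = -648/19 (b(t, p) = -2*(1/(6 + 13) - 1*(-17)) = -2*(1/19 + 17) = -2*324/19 = -648/19)
v = 17
b(I, s(7))*(-1088 + v) = -648*(-1088 + 17)/19 = -648/19*(-1071) = 694008/19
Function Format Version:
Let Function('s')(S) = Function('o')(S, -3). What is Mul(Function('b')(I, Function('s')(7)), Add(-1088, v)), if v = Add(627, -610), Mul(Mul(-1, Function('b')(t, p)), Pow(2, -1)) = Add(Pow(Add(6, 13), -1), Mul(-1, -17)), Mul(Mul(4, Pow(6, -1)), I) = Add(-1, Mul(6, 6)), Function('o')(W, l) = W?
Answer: Rational(694008, 19) ≈ 36527.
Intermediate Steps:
Function('s')(S) = S
I = Rational(105, 2) (I = Mul(Rational(3, 2), Add(-1, Mul(6, 6))) = Mul(Rational(3, 2), Add(-1, 36)) = Mul(Rational(3, 2), 35) = Rational(105, 2) ≈ 52.500)
Function('b')(t, p) = Rational(-648, 19) (Function('b')(t, p) = Mul(-2, Add(Pow(Add(6, 13), -1), Mul(-1, -17))) = Mul(-2, Add(Pow(19, -1), 17)) = Mul(-2, Add(Rational(1, 19), 17)) = Mul(-2, Rational(324, 19)) = Rational(-648, 19))
v = 17
Mul(Function('b')(I, Function('s')(7)), Add(-1088, v)) = Mul(Rational(-648, 19), Add(-1088, 17)) = Mul(Rational(-648, 19), -1071) = Rational(694008, 19)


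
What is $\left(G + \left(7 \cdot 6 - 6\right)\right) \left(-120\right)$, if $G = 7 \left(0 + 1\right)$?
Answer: $-5160$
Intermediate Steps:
$G = 7$ ($G = 7 \cdot 1 = 7$)
$\left(G + \left(7 \cdot 6 - 6\right)\right) \left(-120\right) = \left(7 + \left(7 \cdot 6 - 6\right)\right) \left(-120\right) = \left(7 + \left(42 - 6\right)\right) \left(-120\right) = \left(7 + 36\right) \left(-120\right) = 43 \left(-120\right) = -5160$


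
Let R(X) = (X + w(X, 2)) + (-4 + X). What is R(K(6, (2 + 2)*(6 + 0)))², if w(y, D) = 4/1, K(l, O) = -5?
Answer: 100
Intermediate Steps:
w(y, D) = 4 (w(y, D) = 4*1 = 4)
R(X) = 2*X (R(X) = (X + 4) + (-4 + X) = (4 + X) + (-4 + X) = 2*X)
R(K(6, (2 + 2)*(6 + 0)))² = (2*(-5))² = (-10)² = 100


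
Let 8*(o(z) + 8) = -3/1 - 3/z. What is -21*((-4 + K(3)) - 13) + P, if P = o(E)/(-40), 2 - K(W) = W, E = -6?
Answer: 242053/640 ≈ 378.21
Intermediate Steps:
o(z) = -67/8 - 3/(8*z) (o(z) = -8 + (-3/1 - 3/z)/8 = -8 + (-3*1 - 3/z)/8 = -8 + (-3 - 3/z)/8 = -8 + (-3/8 - 3/(8*z)) = -67/8 - 3/(8*z))
K(W) = 2 - W
P = 133/640 (P = ((⅛)*(-3 - 67*(-6))/(-6))/(-40) = ((⅛)*(-⅙)*(-3 + 402))*(-1/40) = ((⅛)*(-⅙)*399)*(-1/40) = -133/16*(-1/40) = 133/640 ≈ 0.20781)
-21*((-4 + K(3)) - 13) + P = -21*((-4 + (2 - 1*3)) - 13) + 133/640 = -21*((-4 + (2 - 3)) - 13) + 133/640 = -21*((-4 - 1) - 13) + 133/640 = -21*(-5 - 13) + 133/640 = -21*(-18) + 133/640 = 378 + 133/640 = 242053/640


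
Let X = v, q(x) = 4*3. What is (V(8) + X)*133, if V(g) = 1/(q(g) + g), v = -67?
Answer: -178087/20 ≈ -8904.3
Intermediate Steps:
q(x) = 12
X = -67
V(g) = 1/(12 + g)
(V(8) + X)*133 = (1/(12 + 8) - 67)*133 = (1/20 - 67)*133 = -1339/20*133 = -178087/20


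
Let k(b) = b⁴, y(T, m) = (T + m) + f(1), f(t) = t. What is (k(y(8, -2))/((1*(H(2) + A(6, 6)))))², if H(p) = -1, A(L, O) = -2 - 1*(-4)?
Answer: 5764801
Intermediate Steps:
A(L, O) = 2 (A(L, O) = -2 + 4 = 2)
y(T, m) = 1 + T + m (y(T, m) = (T + m) + 1 = 1 + T + m)
(k(y(8, -2))/((1*(H(2) + A(6, 6)))))² = ((1 + 8 - 2)⁴/((1*(-1 + 2))))² = (7⁴/((1*1)))² = (2401/1)² = (2401*1)² = 2401² = 5764801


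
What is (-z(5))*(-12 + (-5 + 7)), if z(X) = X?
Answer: 50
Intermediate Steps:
(-z(5))*(-12 + (-5 + 7)) = (-1*5)*(-12 + (-5 + 7)) = -5*(-12 + 2) = -5*(-10) = 50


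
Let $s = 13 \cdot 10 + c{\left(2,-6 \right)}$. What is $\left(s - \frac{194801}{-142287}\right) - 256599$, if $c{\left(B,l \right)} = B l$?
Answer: $- \frac{36493717246}{142287} \approx -2.5648 \cdot 10^{5}$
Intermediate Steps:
$s = 118$ ($s = 13 \cdot 10 + 2 \left(-6\right) = 130 - 12 = 118$)
$\left(s - \frac{194801}{-142287}\right) - 256599 = \left(118 - \frac{194801}{-142287}\right) - 256599 = \left(118 - - \frac{194801}{142287}\right) - 256599 = \left(118 + \frac{194801}{142287}\right) - 256599 = \frac{16984667}{142287} - 256599 = - \frac{36493717246}{142287}$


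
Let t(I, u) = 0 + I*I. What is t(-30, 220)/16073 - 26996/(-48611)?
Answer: 477656608/781324603 ≈ 0.61134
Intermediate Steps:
t(I, u) = I**2 (t(I, u) = 0 + I**2 = I**2)
t(-30, 220)/16073 - 26996/(-48611) = (-30)**2/16073 - 26996/(-48611) = 900*(1/16073) - 26996*(-1/48611) = 900/16073 + 26996/48611 = 477656608/781324603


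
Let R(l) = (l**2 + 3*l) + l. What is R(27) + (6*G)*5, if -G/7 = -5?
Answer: 1887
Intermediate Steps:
R(l) = l**2 + 4*l
G = 35 (G = -7*(-5) = 35)
R(27) + (6*G)*5 = 27*(4 + 27) + (6*35)*5 = 27*31 + 210*5 = 837 + 1050 = 1887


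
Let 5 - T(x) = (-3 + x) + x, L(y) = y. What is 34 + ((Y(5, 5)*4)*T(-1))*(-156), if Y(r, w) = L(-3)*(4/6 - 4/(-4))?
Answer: 31234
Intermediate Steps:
T(x) = 8 - 2*x (T(x) = 5 - ((-3 + x) + x) = 5 - (-3 + 2*x) = 5 + (3 - 2*x) = 8 - 2*x)
Y(r, w) = -5 (Y(r, w) = -3*(4/6 - 4/(-4)) = -3*(4*(⅙) - 4*(-¼)) = -3*(⅔ + 1) = -3*5/3 = -5)
34 + ((Y(5, 5)*4)*T(-1))*(-156) = 34 + ((-5*4)*(8 - 2*(-1)))*(-156) = 34 - 20*(8 + 2)*(-156) = 34 - 20*10*(-156) = 34 - 200*(-156) = 34 + 31200 = 31234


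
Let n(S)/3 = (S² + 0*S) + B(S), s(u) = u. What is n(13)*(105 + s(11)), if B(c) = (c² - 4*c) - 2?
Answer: 98832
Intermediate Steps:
B(c) = -2 + c² - 4*c
n(S) = -6 - 12*S + 6*S² (n(S) = 3*((S² + 0*S) + (-2 + S² - 4*S)) = 3*((S² + 0) + (-2 + S² - 4*S)) = 3*(S² + (-2 + S² - 4*S)) = 3*(-2 - 4*S + 2*S²) = -6 - 12*S + 6*S²)
n(13)*(105 + s(11)) = (-6 - 12*13 + 6*13²)*(105 + 11) = (-6 - 156 + 6*169)*116 = (-6 - 156 + 1014)*116 = 852*116 = 98832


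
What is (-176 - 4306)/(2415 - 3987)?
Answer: 747/262 ≈ 2.8511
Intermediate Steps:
(-176 - 4306)/(2415 - 3987) = -4482/(-1572) = -4482*(-1/1572) = 747/262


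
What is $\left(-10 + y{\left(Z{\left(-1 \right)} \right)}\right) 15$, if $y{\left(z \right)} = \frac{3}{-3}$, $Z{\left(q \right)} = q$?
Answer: $-165$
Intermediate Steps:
$y{\left(z \right)} = -1$ ($y{\left(z \right)} = 3 \left(- \frac{1}{3}\right) = -1$)
$\left(-10 + y{\left(Z{\left(-1 \right)} \right)}\right) 15 = \left(-10 - 1\right) 15 = \left(-11\right) 15 = -165$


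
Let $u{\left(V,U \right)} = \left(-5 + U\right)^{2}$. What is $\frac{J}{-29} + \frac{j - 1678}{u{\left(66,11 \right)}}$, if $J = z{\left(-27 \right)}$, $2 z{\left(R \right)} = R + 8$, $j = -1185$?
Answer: $- \frac{82685}{1044} \approx -79.2$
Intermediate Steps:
$z{\left(R \right)} = 4 + \frac{R}{2}$ ($z{\left(R \right)} = \frac{R + 8}{2} = \frac{8 + R}{2} = 4 + \frac{R}{2}$)
$J = - \frac{19}{2}$ ($J = 4 + \frac{1}{2} \left(-27\right) = 4 - \frac{27}{2} = - \frac{19}{2} \approx -9.5$)
$\frac{J}{-29} + \frac{j - 1678}{u{\left(66,11 \right)}} = - \frac{19}{2 \left(-29\right)} + \frac{-1185 - 1678}{\left(-5 + 11\right)^{2}} = \left(- \frac{19}{2}\right) \left(- \frac{1}{29}\right) - \frac{2863}{6^{2}} = \frac{19}{58} - \frac{2863}{36} = - \frac{82685}{1044}$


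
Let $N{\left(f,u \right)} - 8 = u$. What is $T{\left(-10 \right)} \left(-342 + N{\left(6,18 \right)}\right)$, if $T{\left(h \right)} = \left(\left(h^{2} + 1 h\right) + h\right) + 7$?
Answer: $-27492$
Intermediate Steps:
$N{\left(f,u \right)} = 8 + u$
$T{\left(h \right)} = 7 + h^{2} + 2 h$ ($T{\left(h \right)} = \left(\left(h^{2} + h\right) + h\right) + 7 = \left(\left(h + h^{2}\right) + h\right) + 7 = \left(h^{2} + 2 h\right) + 7 = 7 + h^{2} + 2 h$)
$T{\left(-10 \right)} \left(-342 + N{\left(6,18 \right)}\right) = \left(7 + \left(-10\right)^{2} + 2 \left(-10\right)\right) \left(-342 + \left(8 + 18\right)\right) = \left(7 + 100 - 20\right) \left(-342 + 26\right) = 87 \left(-316\right) = -27492$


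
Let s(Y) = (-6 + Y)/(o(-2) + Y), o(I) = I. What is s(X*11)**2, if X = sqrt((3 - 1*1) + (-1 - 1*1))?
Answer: 9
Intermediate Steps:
X = 0 (X = sqrt((3 - 1) + (-1 - 1)) = sqrt(2 - 2) = sqrt(0) = 0)
s(Y) = (-6 + Y)/(-2 + Y)
s(X*11)**2 = ((-6 + 0*11)/(-2 + 0*11))**2 = ((-6 + 0)/(-2 + 0))**2 = (-6/(-2))**2 = (-1/2*(-6))**2 = 3**2 = 9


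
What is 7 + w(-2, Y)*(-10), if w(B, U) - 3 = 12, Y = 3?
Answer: -143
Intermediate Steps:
w(B, U) = 15 (w(B, U) = 3 + 12 = 15)
7 + w(-2, Y)*(-10) = 7 + 15*(-10) = 7 - 150 = -143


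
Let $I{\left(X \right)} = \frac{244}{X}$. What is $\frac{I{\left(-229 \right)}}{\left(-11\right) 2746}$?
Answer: $\frac{122}{3458587} \approx 3.5275 \cdot 10^{-5}$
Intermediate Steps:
$\frac{I{\left(-229 \right)}}{\left(-11\right) 2746} = \frac{244 \frac{1}{-229}}{\left(-11\right) 2746} = \frac{244 \left(- \frac{1}{229}\right)}{-30206} = \left(- \frac{244}{229}\right) \left(- \frac{1}{30206}\right) = \frac{122}{3458587}$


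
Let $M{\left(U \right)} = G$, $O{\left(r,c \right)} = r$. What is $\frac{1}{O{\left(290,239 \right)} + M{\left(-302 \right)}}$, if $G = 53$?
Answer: $\frac{1}{343} \approx 0.0029155$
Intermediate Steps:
$M{\left(U \right)} = 53$
$\frac{1}{O{\left(290,239 \right)} + M{\left(-302 \right)}} = \frac{1}{290 + 53} = \frac{1}{343}$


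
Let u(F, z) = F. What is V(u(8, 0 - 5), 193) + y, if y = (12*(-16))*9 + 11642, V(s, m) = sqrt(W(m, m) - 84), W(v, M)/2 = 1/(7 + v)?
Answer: 9914 + I*sqrt(8399)/10 ≈ 9914.0 + 9.1646*I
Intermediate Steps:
W(v, M) = 2/(7 + v)
V(s, m) = sqrt(-84 + 2/(7 + m)) (V(s, m) = sqrt(2/(7 + m) - 84) = sqrt(-84 + 2/(7 + m)))
y = 9914 (y = -192*9 + 11642 = -1728 + 11642 = 9914)
V(u(8, 0 - 5), 193) + y = sqrt(-84 + 2/(7 + 193)) + 9914 = sqrt(-84 + 2/200) + 9914 = sqrt(-84 + 2*(1/200)) + 9914 = sqrt(-84 + 1/100) + 9914 = sqrt(-8399/100) + 9914 = I*sqrt(8399)/10 + 9914 = 9914 + I*sqrt(8399)/10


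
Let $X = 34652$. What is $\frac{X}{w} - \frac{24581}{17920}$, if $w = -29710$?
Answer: $- \frac{27025307}{10648064} \approx -2.538$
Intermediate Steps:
$\frac{X}{w} - \frac{24581}{17920} = \frac{34652}{-29710} - \frac{24581}{17920} = 34652 \left(- \frac{1}{29710}\right) - \frac{24581}{17920} = - \frac{17326}{14855} - \frac{24581}{17920} = - \frac{27025307}{10648064}$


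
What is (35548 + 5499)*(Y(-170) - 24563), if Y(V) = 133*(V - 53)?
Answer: -2225650434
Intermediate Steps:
Y(V) = -7049 + 133*V (Y(V) = 133*(-53 + V) = -7049 + 133*V)
(35548 + 5499)*(Y(-170) - 24563) = (35548 + 5499)*((-7049 + 133*(-170)) - 24563) = 41047*((-7049 - 22610) - 24563) = 41047*(-29659 - 24563) = 41047*(-54222) = -2225650434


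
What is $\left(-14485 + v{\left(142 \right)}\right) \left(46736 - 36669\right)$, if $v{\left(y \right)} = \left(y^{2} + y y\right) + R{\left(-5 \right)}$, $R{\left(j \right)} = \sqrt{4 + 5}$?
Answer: $260191682$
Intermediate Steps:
$R{\left(j \right)} = 3$ ($R{\left(j \right)} = \sqrt{9} = 3$)
$v{\left(y \right)} = 3 + 2 y^{2}$ ($v{\left(y \right)} = \left(y^{2} + y y\right) + 3 = \left(y^{2} + y^{2}\right) + 3 = 2 y^{2} + 3 = 3 + 2 y^{2}$)
$\left(-14485 + v{\left(142 \right)}\right) \left(46736 - 36669\right) = \left(-14485 + \left(3 + 2 \cdot 142^{2}\right)\right) \left(46736 - 36669\right) = \left(-14485 + \left(3 + 2 \cdot 20164\right)\right) 10067 = \left(-14485 + \left(3 + 40328\right)\right) 10067 = \left(-14485 + 40331\right) 10067 = 25846 \cdot 10067 = 260191682$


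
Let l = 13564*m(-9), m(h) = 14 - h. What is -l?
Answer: -311972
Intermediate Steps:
l = 311972 (l = 13564*(14 - 1*(-9)) = 13564*(14 + 9) = 13564*23 = 311972)
-l = -1*311972 = -311972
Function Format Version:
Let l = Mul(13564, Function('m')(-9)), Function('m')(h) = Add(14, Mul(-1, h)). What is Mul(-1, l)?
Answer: -311972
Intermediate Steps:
l = 311972 (l = Mul(13564, Add(14, Mul(-1, -9))) = Mul(13564, Add(14, 9)) = Mul(13564, 23) = 311972)
Mul(-1, l) = Mul(-1, 311972) = -311972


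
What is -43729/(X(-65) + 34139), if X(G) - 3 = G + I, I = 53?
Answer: -43729/34130 ≈ -1.2812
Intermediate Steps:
X(G) = 56 + G (X(G) = 3 + (G + 53) = 3 + (53 + G) = 56 + G)
-43729/(X(-65) + 34139) = -43729/((56 - 65) + 34139) = -43729/(-9 + 34139) = -43729/34130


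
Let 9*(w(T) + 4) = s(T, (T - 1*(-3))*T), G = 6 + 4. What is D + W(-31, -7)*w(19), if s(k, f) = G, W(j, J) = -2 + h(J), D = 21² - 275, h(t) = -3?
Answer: 1624/9 ≈ 180.44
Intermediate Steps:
D = 166 (D = 441 - 275 = 166)
W(j, J) = -5 (W(j, J) = -2 - 3 = -5)
G = 10
s(k, f) = 10
w(T) = -26/9 (w(T) = -4 + (⅑)*10 = -4 + 10/9 = -26/9)
D + W(-31, -7)*w(19) = 166 - 5*(-26/9) = 166 + 130/9 = 1624/9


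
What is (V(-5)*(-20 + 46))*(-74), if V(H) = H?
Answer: 9620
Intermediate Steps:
(V(-5)*(-20 + 46))*(-74) = -5*(-20 + 46)*(-74) = -5*26*(-74) = -130*(-74) = 9620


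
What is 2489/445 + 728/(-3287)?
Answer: 7857383/1462715 ≈ 5.3718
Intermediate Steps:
2489/445 + 728/(-3287) = 2489*(1/445) + 728*(-1/3287) = 2489/445 - 728/3287 = 7857383/1462715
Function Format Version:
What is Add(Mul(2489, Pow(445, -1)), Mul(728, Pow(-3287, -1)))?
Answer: Rational(7857383, 1462715) ≈ 5.3718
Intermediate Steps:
Add(Mul(2489, Pow(445, -1)), Mul(728, Pow(-3287, -1))) = Add(Mul(2489, Rational(1, 445)), Mul(728, Rational(-1, 3287))) = Add(Rational(2489, 445), Rational(-728, 3287)) = Rational(7857383, 1462715)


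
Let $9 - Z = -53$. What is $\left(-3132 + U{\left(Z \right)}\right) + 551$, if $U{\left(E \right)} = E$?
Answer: $-2519$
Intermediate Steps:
$Z = 62$ ($Z = 9 - -53 = 9 + 53 = 62$)
$\left(-3132 + U{\left(Z \right)}\right) + 551 = \left(-3132 + 62\right) + 551 = -3070 + 551 = -2519$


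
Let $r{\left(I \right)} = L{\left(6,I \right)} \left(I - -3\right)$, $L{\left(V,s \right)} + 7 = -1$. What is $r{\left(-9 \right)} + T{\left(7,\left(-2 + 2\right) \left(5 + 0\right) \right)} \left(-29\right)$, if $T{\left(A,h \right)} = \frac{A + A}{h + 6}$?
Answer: $- \frac{59}{3} \approx -19.667$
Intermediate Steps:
$L{\left(V,s \right)} = -8$ ($L{\left(V,s \right)} = -7 - 1 = -8$)
$T{\left(A,h \right)} = \frac{2 A}{6 + h}$
$r{\left(I \right)} = -24 - 8 I$ ($r{\left(I \right)} = - 8 \left(I - -3\right) = - 8 \left(I + 3\right) = - 8 \left(3 + I\right) = -24 - 8 I$)
$r{\left(-9 \right)} + T{\left(7,\left(-2 + 2\right) \left(5 + 0\right) \right)} \left(-29\right) = \left(-24 - -72\right) + 2 \cdot 7 \frac{1}{6 + \left(-2 + 2\right) \left(5 + 0\right)} \left(-29\right) = \left(-24 + 72\right) + 2 \cdot 7 \frac{1}{6 + 0 \cdot 5} \left(-29\right) = 48 + 2 \cdot 7 \frac{1}{6 + 0} \left(-29\right) = 48 + 2 \cdot 7 \cdot \frac{1}{6} \left(-29\right) = 48 + \frac{7}{3} \left(-29\right) = 48 - \frac{203}{3} = - \frac{59}{3}$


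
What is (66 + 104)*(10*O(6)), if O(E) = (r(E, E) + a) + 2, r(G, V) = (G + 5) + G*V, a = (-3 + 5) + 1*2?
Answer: 90100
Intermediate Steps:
a = 4 (a = 2 + 2 = 4)
r(G, V) = 5 + G + G*V (r(G, V) = (5 + G) + G*V = 5 + G + G*V)
O(E) = 11 + E + E² (O(E) = ((5 + E + E*E) + 4) + 2 = ((5 + E + E²) + 4) + 2 = (9 + E + E²) + 2 = 11 + E + E²)
(66 + 104)*(10*O(6)) = (66 + 104)*(10*(11 + 6 + 6²)) = 170*(10*(11 + 6 + 36)) = 170*(10*53) = 170*530 = 90100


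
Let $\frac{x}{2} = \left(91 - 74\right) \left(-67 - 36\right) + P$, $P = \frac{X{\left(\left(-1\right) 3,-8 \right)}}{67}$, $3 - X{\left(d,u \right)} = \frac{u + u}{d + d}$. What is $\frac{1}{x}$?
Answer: $- \frac{201}{703900} \approx -0.00028555$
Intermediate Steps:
$X{\left(d,u \right)} = 3 - \frac{u}{d}$ ($X{\left(d,u \right)} = 3 - \frac{u + u}{d + d} = 3 - \frac{2 u}{2 d} = 3 - 2 u \frac{1}{2 d} = 3 - \frac{u}{d}$)
$P = \frac{1}{201}$ ($P = \frac{3 - - \frac{8}{\left(-1\right) 3}}{67} = \left(3 - - \frac{8}{-3}\right) \frac{1}{67} = \left(3 - \left(-8\right) \left(- \frac{1}{3}\right)\right) \frac{1}{67} = \left(3 - \frac{8}{3}\right) \frac{1}{67} = \frac{1}{3} \cdot \frac{1}{67} = \frac{1}{201} \approx 0.0049751$)
$x = - \frac{703900}{201}$ ($x = 2 \left(\left(91 - 74\right) \left(-67 - 36\right) + \frac{1}{201}\right) = 2 \left(17 \left(-103\right) + \frac{1}{201}\right) = 2 \left(-1751 + \frac{1}{201}\right) = 2 \left(- \frac{351950}{201}\right) = - \frac{703900}{201} \approx -3502.0$)
$\frac{1}{x} = \frac{1}{- \frac{703900}{201}} = - \frac{201}{703900}$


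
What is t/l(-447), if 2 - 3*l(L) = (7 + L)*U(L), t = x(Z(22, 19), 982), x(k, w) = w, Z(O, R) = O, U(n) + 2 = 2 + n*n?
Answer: 1473/43957981 ≈ 3.3509e-5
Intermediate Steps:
U(n) = n² (U(n) = -2 + (2 + n*n) = -2 + (2 + n²) = n²)
t = 982
l(L) = ⅔ - L²*(7 + L)/3 (l(L) = ⅔ - (7 + L)*L²/3 = ⅔ - L²*(7 + L)/3)
t/l(-447) = 982/(⅔ - 7/3*(-447)² - ⅓*(-447)³) = 982/(⅔ - 7/3*199809 - ⅓*(-89314623)) = 982/(⅔ - 466221 + 29771541) = 982/(87915962/3) = 982*(3/87915962) = 1473/43957981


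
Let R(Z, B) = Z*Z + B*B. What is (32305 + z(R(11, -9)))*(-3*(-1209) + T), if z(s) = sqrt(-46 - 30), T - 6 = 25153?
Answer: 929931730 + 57572*I*sqrt(19) ≈ 9.2993e+8 + 2.5095e+5*I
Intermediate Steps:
R(Z, B) = B**2 + Z**2 (R(Z, B) = Z**2 + B**2 = B**2 + Z**2)
T = 25159 (T = 6 + 25153 = 25159)
z(s) = 2*I*sqrt(19) (z(s) = sqrt(-76) = 2*I*sqrt(19))
(32305 + z(R(11, -9)))*(-3*(-1209) + T) = (32305 + 2*I*sqrt(19))*(-3*(-1209) + 25159) = (32305 + 2*I*sqrt(19))*(3627 + 25159) = (32305 + 2*I*sqrt(19))*28786 = 929931730 + 57572*I*sqrt(19)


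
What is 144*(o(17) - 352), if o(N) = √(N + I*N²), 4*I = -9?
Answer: -50688 + 72*I*√2533 ≈ -50688.0 + 3623.7*I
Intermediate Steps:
I = -9/4 (I = (¼)*(-9) = -9/4 ≈ -2.2500)
o(N) = √(N - 9*N²/4)
144*(o(17) - 352) = 144*(√(17*(4 - 9*17))/2 - 352) = 144*(√(17*(4 - 153))/2 - 352) = 144*(√(17*(-149))/2 - 352) = 144*(√(-2533)/2 - 352) = 144*((I*√2533)/2 - 352) = 144*(I*√2533/2 - 352) = 144*(-352 + I*√2533/2) = -50688 + 72*I*√2533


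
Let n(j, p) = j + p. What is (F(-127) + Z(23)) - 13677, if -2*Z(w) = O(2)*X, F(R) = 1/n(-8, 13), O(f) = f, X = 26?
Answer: -68514/5 ≈ -13703.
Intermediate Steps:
F(R) = ⅕ (F(R) = 1/(-8 + 13) = 1/5 = ⅕)
Z(w) = -26
(F(-127) + Z(23)) - 13677 = (⅕ - 26) - 13677 = -129/5 - 13677 = -68514/5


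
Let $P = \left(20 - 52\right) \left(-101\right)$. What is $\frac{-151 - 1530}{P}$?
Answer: $- \frac{1681}{3232} \approx -0.52011$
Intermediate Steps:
$P = 3232$ ($P = \left(20 - 52\right) \left(-101\right) = \left(-32\right) \left(-101\right) = 3232$)
$\frac{-151 - 1530}{P} = \frac{-151 - 1530}{3232} = \left(-151 - 1530\right) \frac{1}{3232} = \left(-1681\right) \frac{1}{3232} = - \frac{1681}{3232}$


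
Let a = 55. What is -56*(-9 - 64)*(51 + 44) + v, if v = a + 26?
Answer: 388441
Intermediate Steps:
v = 81 (v = 55 + 26 = 81)
-56*(-9 - 64)*(51 + 44) + v = -56*(-9 - 64)*(51 + 44) + 81 = -(-4088)*95 + 81 = -56*(-6935) + 81 = 388360 + 81 = 388441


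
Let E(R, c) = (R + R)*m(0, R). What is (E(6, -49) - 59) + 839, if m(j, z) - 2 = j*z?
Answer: 804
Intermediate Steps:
m(j, z) = 2 + j*z
E(R, c) = 4*R (E(R, c) = (R + R)*(2 + 0*R) = (2*R)*(2 + 0) = (2*R)*2 = 4*R)
(E(6, -49) - 59) + 839 = (4*6 - 59) + 839 = (24 - 59) + 839 = -35 + 839 = 804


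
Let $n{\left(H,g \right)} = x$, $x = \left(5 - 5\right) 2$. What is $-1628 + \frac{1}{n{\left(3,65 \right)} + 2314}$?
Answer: $- \frac{3767191}{2314} \approx -1628.0$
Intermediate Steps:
$x = 0$ ($x = 0 \cdot 2 = 0$)
$n{\left(H,g \right)} = 0$
$-1628 + \frac{1}{n{\left(3,65 \right)} + 2314} = -1628 + \frac{1}{0 + 2314} = -1628 + \frac{1}{2314} = - \frac{3767191}{2314}$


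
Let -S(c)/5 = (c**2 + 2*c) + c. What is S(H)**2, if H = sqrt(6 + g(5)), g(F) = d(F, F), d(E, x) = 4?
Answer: 4750 + 1500*sqrt(10) ≈ 9493.4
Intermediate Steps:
g(F) = 4
H = sqrt(10) (H = sqrt(6 + 4) = sqrt(10) ≈ 3.1623)
S(c) = -15*c - 5*c**2 (S(c) = -5*((c**2 + 2*c) + c) = -5*(c**2 + 3*c) = -15*c - 5*c**2)
S(H)**2 = (-5*sqrt(10)*(3 + sqrt(10)))**2 = 250*(3 + sqrt(10))**2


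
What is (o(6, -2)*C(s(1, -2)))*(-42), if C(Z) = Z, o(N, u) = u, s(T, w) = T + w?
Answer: -84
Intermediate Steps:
(o(6, -2)*C(s(1, -2)))*(-42) = -2*(1 - 2)*(-42) = -2*(-1)*(-42) = 2*(-42) = -84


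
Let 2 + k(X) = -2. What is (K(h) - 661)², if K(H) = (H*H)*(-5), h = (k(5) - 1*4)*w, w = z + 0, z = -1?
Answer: 962361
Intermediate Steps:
w = -1 (w = -1 + 0 = -1)
k(X) = -4 (k(X) = -2 - 2 = -4)
h = 8 (h = (-4 - 1*4)*(-1) = (-4 - 4)*(-1) = -8*(-1) = 8)
K(H) = -5*H² (K(H) = H²*(-5) = -5*H²)
(K(h) - 661)² = (-5*8² - 661)² = (-5*64 - 661)² = (-320 - 661)² = (-981)² = 962361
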